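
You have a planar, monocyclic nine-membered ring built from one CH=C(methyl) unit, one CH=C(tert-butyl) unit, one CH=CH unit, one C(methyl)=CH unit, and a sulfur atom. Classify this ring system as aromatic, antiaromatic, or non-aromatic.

Every ring atom contributes a p orbital perpendicular to the ring (every atom in a ring double bond is sp² and brings one electron to the p orbital; the sulfur donates one lone pair from its p orbital), so the π system is cyclic and fully conjugated.
Tallying contributions gives 4 × 2 = 8 from the double-bond units + 2 from the S atom = 10.
Since 10 = 4·2 + 2, the ring meets the 4n+2 criterion.

Aromatic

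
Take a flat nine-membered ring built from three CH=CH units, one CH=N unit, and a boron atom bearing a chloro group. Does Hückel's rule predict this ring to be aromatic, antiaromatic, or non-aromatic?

Antiaromatic

Every ring atom contributes a p orbital perpendicular to the ring (each doubly-bonded ring atom is sp² with one p-orbital electron; each =N– nitrogen is pyridine-type (lone pair in the sp² plane, one electron in the p orbital); the boron has an empty p orbital), so the π system is cyclic and fully conjugated.
Adding the contributions, 4 × 2 = 8 from the double-bond units + 0 from the B(chloro) atom = 8.
8 = 4(2); a planar, fully conjugated 4n system is antiaromatic.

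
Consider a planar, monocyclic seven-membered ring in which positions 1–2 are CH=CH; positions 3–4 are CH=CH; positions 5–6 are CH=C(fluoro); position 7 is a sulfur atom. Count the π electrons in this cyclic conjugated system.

Check conjugation: the double-bond atoms are sp², each contributing one p electron; the sulfur donates one lone pair from its p orbital — every position has a p orbital, so the cyclic π system is continuous.
π-electron count: 3 × 2 = 6 from the double-bond units + 2 from the S atom = 8.

8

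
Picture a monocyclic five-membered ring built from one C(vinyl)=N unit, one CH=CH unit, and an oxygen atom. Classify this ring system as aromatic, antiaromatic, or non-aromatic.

The p orbitals form a continuous loop: the double-bond atoms are sp², each contributing one p electron; each =N– nitrogen is pyridine-type (lone pair in the sp² plane, one electron in the p orbital); the oxygen donates one lone pair from its p orbital. The ring is fully conjugated.
Counting π electrons: 2 × 2 = 4 from the double-bond units + 2 from the O atom = 6.
With 6 π electrons (n = 1), the Hückel 4n+2 condition holds.

Aromatic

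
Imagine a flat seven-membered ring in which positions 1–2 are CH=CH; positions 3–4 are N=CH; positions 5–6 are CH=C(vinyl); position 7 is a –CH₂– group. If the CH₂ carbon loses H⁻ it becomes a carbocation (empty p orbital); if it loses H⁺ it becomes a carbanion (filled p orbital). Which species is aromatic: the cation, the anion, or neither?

Once that carbon is sp², every ring atom has a p orbital and both ions are fully conjugated.
Cation: 3 × 2 + 0 = 6 π electrons → 4(1)+2, aromatic.
Anion: 3 × 2 + 2 = 8 π electrons → 4(2), antiaromatic.

The cation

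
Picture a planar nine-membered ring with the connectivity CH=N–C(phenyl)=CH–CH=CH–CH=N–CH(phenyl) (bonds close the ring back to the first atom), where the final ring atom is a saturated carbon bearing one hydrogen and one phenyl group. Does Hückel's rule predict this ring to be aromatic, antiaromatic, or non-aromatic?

Non-aromatic

Because that saturated carbon is sp³ and has no p orbital in the ring π system at the CH(phenyl) position, the π system cannot extend all the way around the ring.
Hückel's rule only applies to fully conjugated rings, so this one is simply non-aromatic.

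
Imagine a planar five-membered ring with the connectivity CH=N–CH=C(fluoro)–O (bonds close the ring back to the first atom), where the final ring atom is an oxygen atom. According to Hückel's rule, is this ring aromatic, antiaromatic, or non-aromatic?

Every ring atom contributes a p orbital perpendicular to the ring (the double-bond atoms are sp², each contributing one p electron; each =N– nitrogen is pyridine-type (lone pair in the sp² plane, one electron in the p orbital); the oxygen donates one lone pair from its p orbital), so the π system is cyclic and fully conjugated.
Tallying contributions gives 2 × 2 = 4 from the double-bond units + 2 from the O atom = 6.
That gives a 4n+2 count (6, n = 1).

Aromatic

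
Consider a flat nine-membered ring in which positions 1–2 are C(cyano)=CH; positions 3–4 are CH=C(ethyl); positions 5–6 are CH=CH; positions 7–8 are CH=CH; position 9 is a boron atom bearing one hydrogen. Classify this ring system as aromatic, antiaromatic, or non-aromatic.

Antiaromatic

All ring atoms are sp² and supply a p orbital to the ring (the double-bond atoms are sp², each contributing one p electron; the boron has an empty p orbital); the conjugation is uninterrupted.
Adding the contributions, 4 × 2 = 8 from the double-bond units + 0 from the BH atom = 8.
8 is a 4n count (n = 2), so the planar conjugated ring is antiaromatic.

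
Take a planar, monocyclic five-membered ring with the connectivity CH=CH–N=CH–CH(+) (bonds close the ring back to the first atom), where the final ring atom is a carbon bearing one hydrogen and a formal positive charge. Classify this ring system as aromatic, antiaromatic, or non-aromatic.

Antiaromatic

The p orbitals form a continuous loop: the double-bond atoms are sp², each contributing one p electron; the doubly-bonded nitrogens are pyridine-type — their lone pairs lie in the ring plane, leaving one electron in the p orbital; the carbocation has an empty p orbital. The ring is fully conjugated.
Tallying contributions gives 2 × 2 = 4 from the double-bond units + 0 from the CH(+) atom = 4.
With 4 = 4·1 π electrons, Hückel's rule classifies the planar ring as antiaromatic.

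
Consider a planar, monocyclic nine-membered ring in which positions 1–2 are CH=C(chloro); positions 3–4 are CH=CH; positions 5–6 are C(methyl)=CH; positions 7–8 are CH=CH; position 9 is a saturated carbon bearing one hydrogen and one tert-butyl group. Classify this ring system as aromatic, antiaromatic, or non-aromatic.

The CH(tert-butyl) carbon is saturated: that saturated carbon is sp³ and has no p orbital in the ring π system. Conjugation is not continuous around the ring.
A ring that is not fully conjugated cannot be aromatic or antiaromatic regardless of its π-electron count.

Non-aromatic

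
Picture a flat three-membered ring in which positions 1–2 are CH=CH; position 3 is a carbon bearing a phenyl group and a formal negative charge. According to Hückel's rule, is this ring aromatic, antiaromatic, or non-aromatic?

Check conjugation: every atom in a ring double bond is sp² and brings one electron to the p orbital; the carbanion's lone pair occupies the p orbital — every position has a p orbital, so the cyclic π system is continuous.
π-electron count: 1 × 2 = 2 from the double-bond unit + 2 from the C(phenyl)(-) atom = 4.
4 is a 4n count (n = 1), so the planar conjugated ring is antiaromatic.

Antiaromatic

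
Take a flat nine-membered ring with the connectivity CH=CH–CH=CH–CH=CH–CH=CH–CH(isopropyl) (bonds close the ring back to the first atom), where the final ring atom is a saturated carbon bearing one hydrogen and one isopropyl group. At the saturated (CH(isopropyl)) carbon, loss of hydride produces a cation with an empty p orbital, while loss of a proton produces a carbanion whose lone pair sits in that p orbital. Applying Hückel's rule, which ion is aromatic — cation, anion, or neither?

The anion

In either ion the ring is fully conjugated: every atom, including the new sp² carbon, supplies a p orbital.
Cation: 4 × 2 + 0 = 8 π electrons → 4(2), antiaromatic.
Anion: 4 × 2 + 2 = 10 π electrons → 4(2)+2, aromatic.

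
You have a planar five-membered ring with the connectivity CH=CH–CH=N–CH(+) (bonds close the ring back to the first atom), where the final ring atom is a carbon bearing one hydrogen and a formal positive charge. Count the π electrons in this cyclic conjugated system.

Check conjugation: every atom in a ring double bond is sp² and brings one electron to the p orbital; the doubly-bonded nitrogens are pyridine-type — their lone pairs lie in the ring plane, leaving one electron in the p orbital; the carbocation has an empty p orbital — every position has a p orbital, so the cyclic π system is continuous.
π-electron count: 2 × 2 = 4 from the double-bond units + 0 from the CH(+) atom = 4.

4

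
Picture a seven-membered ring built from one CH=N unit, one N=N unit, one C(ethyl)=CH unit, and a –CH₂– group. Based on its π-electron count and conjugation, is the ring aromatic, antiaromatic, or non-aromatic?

Non-aromatic

The CH2 carbon is saturated: the tetrahedral CH₂ carbon is sp³ and has no p orbital in the ring π system. Conjugation is not continuous around the ring.
Without a continuous loop of overlapping p orbitals the Hückel electron count never comes into play.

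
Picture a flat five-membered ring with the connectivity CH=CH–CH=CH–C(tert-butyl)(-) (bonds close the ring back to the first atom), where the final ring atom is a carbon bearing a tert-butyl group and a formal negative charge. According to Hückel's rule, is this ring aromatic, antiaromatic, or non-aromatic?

The p orbitals form a continuous loop: every atom in a ring double bond is sp² and brings one electron to the p orbital; the carbanion's lone pair occupies the p orbital. The ring is fully conjugated.
π-electron count: 2 × 2 = 4 from the double-bond units + 2 from the C(tert-butyl)(-) atom = 6.
Since 6 = 4·1 + 2, the ring meets the 4n+2 criterion.

Aromatic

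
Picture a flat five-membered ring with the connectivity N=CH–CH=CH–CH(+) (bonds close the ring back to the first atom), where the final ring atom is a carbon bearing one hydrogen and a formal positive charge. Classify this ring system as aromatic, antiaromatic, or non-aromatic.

Antiaromatic

All ring atoms are sp² and supply a p orbital to the ring (the double-bond atoms are sp², each contributing one p electron; the doubly-bonded nitrogens are pyridine-type — their lone pairs lie in the ring plane, leaving one electron in the p orbital; the carbocation has an empty p orbital); the conjugation is uninterrupted.
Tallying contributions gives 2 × 2 = 4 from the double-bond units + 0 from the CH(+) atom = 4.
A 4n π count (4, n = 1) in a planar conjugated ring means antiaromatic.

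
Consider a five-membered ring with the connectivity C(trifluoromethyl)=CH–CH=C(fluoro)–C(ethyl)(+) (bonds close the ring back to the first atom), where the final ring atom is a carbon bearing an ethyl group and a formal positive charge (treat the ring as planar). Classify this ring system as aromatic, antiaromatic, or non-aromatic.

Check conjugation: each doubly-bonded ring atom is sp² with one p-orbital electron; the carbocation has an empty p orbital — every position has a p orbital, so the cyclic π system is continuous.
Tallying contributions gives 2 × 2 = 4 from the double-bond units + 0 from the C(ethyl)(+) atom = 4.
4 is a 4n count (n = 1), so the planar conjugated ring is antiaromatic.

Antiaromatic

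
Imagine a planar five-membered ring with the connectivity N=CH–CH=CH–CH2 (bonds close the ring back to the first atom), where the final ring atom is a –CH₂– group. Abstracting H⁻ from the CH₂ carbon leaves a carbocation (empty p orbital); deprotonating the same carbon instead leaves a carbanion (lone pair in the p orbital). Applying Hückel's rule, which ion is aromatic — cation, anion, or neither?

Once that carbon is sp², every ring atom has a p orbital and both ions are fully conjugated.
Cation: 2 × 2 + 0 = 4 π electrons → 4(1), antiaromatic.
Anion: 2 × 2 + 2 = 6 π electrons → 4(1)+2, aromatic.

The anion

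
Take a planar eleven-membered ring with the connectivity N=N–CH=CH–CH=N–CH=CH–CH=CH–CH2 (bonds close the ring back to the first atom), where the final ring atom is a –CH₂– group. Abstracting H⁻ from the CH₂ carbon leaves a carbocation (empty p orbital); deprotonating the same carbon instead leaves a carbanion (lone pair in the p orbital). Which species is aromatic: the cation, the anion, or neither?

The cation

In both ions every ring atom is sp² and contributes a p orbital, so both rings are fully conjugated.
Cation: 5 × 2 + 0 = 10 π electrons → 4(2)+2, aromatic.
Anion: 5 × 2 + 2 = 12 π electrons → 4(3), antiaromatic.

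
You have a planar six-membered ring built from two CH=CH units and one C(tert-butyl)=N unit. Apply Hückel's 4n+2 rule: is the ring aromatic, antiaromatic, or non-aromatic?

The p orbitals form a continuous loop: the double-bond atoms are sp², each contributing one p electron; each sp² =N– keeps its lone pair in-plane and puts one electron into the π system. The ring is fully conjugated.
π-electron count: 3 × 2 = 6 from the 3 double-bond units.
Since 6 = 4·1 + 2, the ring meets the 4n+2 criterion.

Aromatic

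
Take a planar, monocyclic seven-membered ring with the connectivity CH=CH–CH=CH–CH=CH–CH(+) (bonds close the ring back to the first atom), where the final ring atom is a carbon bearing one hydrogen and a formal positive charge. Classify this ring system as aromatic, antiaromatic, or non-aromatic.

Aromatic

The p orbitals form a continuous loop: the double-bond atoms are sp², each contributing one p electron; the carbocation has an empty p orbital. The ring is fully conjugated.
Adding the contributions, 3 × 2 = 6 from the double-bond units + 0 from the CH(+) atom = 6.
Since 6 = 4·1 + 2, the ring meets the 4n+2 criterion.
(The species described is the tropylium cation.)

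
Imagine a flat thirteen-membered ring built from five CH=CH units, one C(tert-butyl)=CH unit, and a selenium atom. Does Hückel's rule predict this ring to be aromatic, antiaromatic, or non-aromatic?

Check conjugation: each doubly-bonded ring atom is sp² with one p-orbital electron; the selenium donates one lone pair from its p orbital — every position has a p orbital, so the cyclic π system is continuous.
Tallying contributions gives 6 × 2 = 12 from the double-bond units + 2 from the Se atom = 14.
14 = 4(3) + 2, which satisfies Hückel's 4n+2 rule.

Aromatic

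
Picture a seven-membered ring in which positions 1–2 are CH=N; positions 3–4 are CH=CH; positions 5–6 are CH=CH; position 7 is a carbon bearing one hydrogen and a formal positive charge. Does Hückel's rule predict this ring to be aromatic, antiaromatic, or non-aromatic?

Aromatic

The p orbitals form a continuous loop: every atom in a ring double bond is sp² and brings one electron to the p orbital; each sp² =N– keeps its lone pair in-plane and puts one electron into the π system; the carbocation has an empty p orbital. The ring is fully conjugated.
Tallying contributions gives 3 × 2 = 6 from the double-bond units + 0 from the CH(+) atom = 6.
With 6 π electrons (n = 1), the Hückel 4n+2 condition holds.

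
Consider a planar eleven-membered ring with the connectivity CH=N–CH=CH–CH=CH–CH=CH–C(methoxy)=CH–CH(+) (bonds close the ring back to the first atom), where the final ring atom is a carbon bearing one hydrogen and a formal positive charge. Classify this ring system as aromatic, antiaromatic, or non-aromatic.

Aromatic

Every ring atom contributes a p orbital perpendicular to the ring (every atom in a ring double bond is sp² and brings one electron to the p orbital; each =N– nitrogen is pyridine-type (lone pair in the sp² plane, one electron in the p orbital); the carbocation has an empty p orbital), so the π system is cyclic and fully conjugated.
Counting π electrons: 5 × 2 = 10 from the double-bond units + 0 from the CH(+) atom = 10.
That gives a 4n+2 count (10, n = 2).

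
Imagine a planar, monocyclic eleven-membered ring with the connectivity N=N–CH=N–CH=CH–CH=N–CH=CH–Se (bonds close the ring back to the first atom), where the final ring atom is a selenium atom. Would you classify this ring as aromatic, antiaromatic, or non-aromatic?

All ring atoms are sp² and supply a p orbital to the ring (each doubly-bonded ring atom is sp² with one p-orbital electron; each =N– nitrogen is pyridine-type (lone pair in the sp² plane, one electron in the p orbital); the selenium donates one lone pair from its p orbital); the conjugation is uninterrupted.
Counting π electrons: 5 × 2 = 10 from the double-bond units + 2 from the Se atom = 12.
With 12 = 4·3 π electrons, Hückel's rule classifies the planar ring as antiaromatic.

Antiaromatic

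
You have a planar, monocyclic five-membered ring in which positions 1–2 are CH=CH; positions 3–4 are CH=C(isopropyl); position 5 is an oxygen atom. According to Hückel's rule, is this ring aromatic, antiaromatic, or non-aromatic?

All ring atoms are sp² and supply a p orbital to the ring (every atom in a ring double bond is sp² and brings one electron to the p orbital; the oxygen donates one lone pair from its p orbital); the conjugation is uninterrupted.
Counting π electrons: 2 × 2 = 4 from the double-bond units + 2 from the O atom = 6.
That gives a 4n+2 count (6, n = 1).

Aromatic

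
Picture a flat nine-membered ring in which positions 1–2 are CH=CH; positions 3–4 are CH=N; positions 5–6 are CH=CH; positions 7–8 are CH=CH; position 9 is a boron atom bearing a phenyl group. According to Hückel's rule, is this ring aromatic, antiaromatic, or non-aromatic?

Antiaromatic

All ring atoms are sp² and supply a p orbital to the ring (the double-bond atoms are sp², each contributing one p electron; each sp² =N– keeps its lone pair in-plane and puts one electron into the π system; the boron has an empty p orbital); the conjugation is uninterrupted.
Tallying contributions gives 4 × 2 = 8 from the double-bond units + 0 from the B(phenyl) atom = 8.
8 is a 4n count (n = 2), so the planar conjugated ring is antiaromatic.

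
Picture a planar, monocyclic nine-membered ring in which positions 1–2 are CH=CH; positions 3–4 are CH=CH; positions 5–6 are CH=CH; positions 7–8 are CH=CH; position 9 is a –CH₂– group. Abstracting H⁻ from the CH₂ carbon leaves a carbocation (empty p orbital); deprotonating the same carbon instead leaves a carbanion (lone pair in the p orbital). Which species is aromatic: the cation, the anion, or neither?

The anion

Once that carbon is sp², every ring atom has a p orbital and both ions are fully conjugated.
Cation: 4 × 2 + 0 = 8 π electrons → 4(2), antiaromatic.
Anion: 4 × 2 + 2 = 10 π electrons → 4(2)+2, aromatic.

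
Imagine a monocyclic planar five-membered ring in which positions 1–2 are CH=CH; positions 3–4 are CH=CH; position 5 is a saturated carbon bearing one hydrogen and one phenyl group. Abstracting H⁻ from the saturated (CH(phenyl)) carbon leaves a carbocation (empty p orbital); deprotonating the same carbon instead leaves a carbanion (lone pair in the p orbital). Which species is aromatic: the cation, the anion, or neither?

The anion

In both ions every ring atom is sp² and contributes a p orbital, so both rings are fully conjugated.
Cation: 2 × 2 + 0 = 4 π electrons → 4(1), antiaromatic.
Anion: 2 × 2 + 2 = 6 π electrons → 4(1)+2, aromatic.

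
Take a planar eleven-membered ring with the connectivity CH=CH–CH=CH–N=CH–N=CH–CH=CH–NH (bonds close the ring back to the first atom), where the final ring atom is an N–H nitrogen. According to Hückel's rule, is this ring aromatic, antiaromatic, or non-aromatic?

Antiaromatic

The p orbitals form a continuous loop: each doubly-bonded ring atom is sp² with one p-orbital electron; each sp² =N– keeps its lone pair in-plane and puts one electron into the π system; the pyrrole-type nitrogen donates its lone pair from the p orbital. The ring is fully conjugated.
Adding the contributions, 5 × 2 = 10 from the double-bond units + 2 from the NH atom = 12.
A 4n π count (12, n = 3) in a planar conjugated ring means antiaromatic.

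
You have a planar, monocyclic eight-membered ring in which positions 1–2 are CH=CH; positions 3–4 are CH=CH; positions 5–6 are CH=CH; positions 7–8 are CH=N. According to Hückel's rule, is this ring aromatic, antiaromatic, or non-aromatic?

Check conjugation: the double-bond atoms are sp², each contributing one p electron; the doubly-bonded nitrogens are pyridine-type — their lone pairs lie in the ring plane, leaving one electron in the p orbital — every position has a p orbital, so the cyclic π system is continuous.
Tallying contributions gives 4 × 2 = 8 from the 4 double-bond units.
8 = 4(2); a planar, fully conjugated 4n system is antiaromatic.

Antiaromatic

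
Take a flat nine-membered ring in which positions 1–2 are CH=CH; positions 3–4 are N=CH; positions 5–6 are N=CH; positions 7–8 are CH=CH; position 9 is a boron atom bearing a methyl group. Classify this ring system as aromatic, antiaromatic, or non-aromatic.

The p orbitals form a continuous loop: the double-bond atoms are sp², each contributing one p electron; each sp² =N– keeps its lone pair in-plane and puts one electron into the π system; the boron has an empty p orbital. The ring is fully conjugated.
π-electron count: 4 × 2 = 8 from the double-bond units + 0 from the B(methyl) atom = 8.
8 = 4(2); a planar, fully conjugated 4n system is antiaromatic.

Antiaromatic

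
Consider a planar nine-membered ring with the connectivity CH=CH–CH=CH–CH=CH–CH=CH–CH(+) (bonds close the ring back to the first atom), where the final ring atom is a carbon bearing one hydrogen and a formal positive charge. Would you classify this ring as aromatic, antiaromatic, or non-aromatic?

Antiaromatic

All ring atoms are sp² and supply a p orbital to the ring (each doubly-bonded ring atom is sp² with one p-orbital electron; the carbocation has an empty p orbital); the conjugation is uninterrupted.
Counting π electrons: 4 × 2 = 8 from the double-bond units + 0 from the CH(+) atom = 8.
A 4n π count (8, n = 2) in a planar conjugated ring means antiaromatic.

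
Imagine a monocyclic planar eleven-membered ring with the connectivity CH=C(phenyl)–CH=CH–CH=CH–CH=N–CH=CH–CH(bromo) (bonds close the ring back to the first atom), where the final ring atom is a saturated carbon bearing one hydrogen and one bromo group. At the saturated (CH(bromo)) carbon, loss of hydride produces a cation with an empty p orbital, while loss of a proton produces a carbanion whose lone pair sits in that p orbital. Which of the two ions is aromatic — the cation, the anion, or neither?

The cation

Both ions have a continuous loop of p orbitals — each ring atom is sp².
Cation: 5 × 2 + 0 = 10 π electrons → 4(2)+2, aromatic.
Anion: 5 × 2 + 2 = 12 π electrons → 4(3), antiaromatic.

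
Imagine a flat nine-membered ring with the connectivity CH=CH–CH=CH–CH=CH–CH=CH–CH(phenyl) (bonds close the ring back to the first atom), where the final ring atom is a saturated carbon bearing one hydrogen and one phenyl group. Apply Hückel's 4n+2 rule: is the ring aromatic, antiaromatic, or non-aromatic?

The CH(phenyl) position has four σ bonds — that saturated carbon is sp³ and has no p orbital in the ring π system — so the cyclic conjugation is interrupted.
A ring that is not fully conjugated cannot be aromatic or antiaromatic regardless of its π-electron count.

Non-aromatic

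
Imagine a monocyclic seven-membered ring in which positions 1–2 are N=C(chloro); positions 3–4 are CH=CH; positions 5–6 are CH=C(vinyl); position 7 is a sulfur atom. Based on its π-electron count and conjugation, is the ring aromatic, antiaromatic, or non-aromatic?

Every ring atom contributes a p orbital perpendicular to the ring (the double-bond atoms are sp², each contributing one p electron; each =N– nitrogen is pyridine-type (lone pair in the sp² plane, one electron in the p orbital); the sulfur donates one lone pair from its p orbital), so the π system is cyclic and fully conjugated.
Tallying contributions gives 3 × 2 = 6 from the double-bond units + 2 from the S atom = 8.
A 4n π count (8, n = 2) in a planar conjugated ring means antiaromatic.

Antiaromatic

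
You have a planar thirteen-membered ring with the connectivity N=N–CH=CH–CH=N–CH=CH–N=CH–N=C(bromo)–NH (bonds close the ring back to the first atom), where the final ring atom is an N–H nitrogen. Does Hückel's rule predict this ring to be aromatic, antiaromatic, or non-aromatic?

Aromatic

Check conjugation: each doubly-bonded ring atom is sp² with one p-orbital electron; each =N– nitrogen is pyridine-type (lone pair in the sp² plane, one electron in the p orbital); the pyrrole-type nitrogen donates its lone pair from the p orbital — every position has a p orbital, so the cyclic π system is continuous.
Tallying contributions gives 6 × 2 = 12 from the double-bond units + 2 from the NH atom = 14.
Since 14 = 4·3 + 2, the ring meets the 4n+2 criterion.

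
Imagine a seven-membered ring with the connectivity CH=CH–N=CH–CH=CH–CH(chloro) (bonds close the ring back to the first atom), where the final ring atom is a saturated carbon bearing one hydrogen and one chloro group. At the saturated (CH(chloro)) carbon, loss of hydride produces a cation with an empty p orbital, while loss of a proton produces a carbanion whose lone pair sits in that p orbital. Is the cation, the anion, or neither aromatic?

Once that carbon is sp², every ring atom has a p orbital and both ions are fully conjugated.
Cation: 3 × 2 + 0 = 6 π electrons → 4(1)+2, aromatic.
Anion: 3 × 2 + 2 = 8 π electrons → 4(2), antiaromatic.

The cation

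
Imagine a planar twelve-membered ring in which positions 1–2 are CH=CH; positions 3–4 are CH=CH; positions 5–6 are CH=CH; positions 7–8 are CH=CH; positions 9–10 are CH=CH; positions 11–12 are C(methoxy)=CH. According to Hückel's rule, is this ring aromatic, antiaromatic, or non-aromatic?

Antiaromatic

Check conjugation: every atom in a ring double bond is sp² and brings one electron to the p orbital — every position has a p orbital, so the cyclic π system is continuous.
Adding the contributions, 6 × 2 = 12 from the 6 double-bond units.
12 = 4(3); a planar, fully conjugated 4n system is antiaromatic.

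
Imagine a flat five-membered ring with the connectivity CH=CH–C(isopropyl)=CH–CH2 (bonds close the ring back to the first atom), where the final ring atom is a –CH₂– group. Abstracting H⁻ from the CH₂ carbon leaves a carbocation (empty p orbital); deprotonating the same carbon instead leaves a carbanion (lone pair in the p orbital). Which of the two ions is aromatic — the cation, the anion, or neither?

The anion

Both ions have a continuous loop of p orbitals — each ring atom is sp².
Cation: 2 × 2 + 0 = 4 π electrons → 4(1), antiaromatic.
Anion: 2 × 2 + 2 = 6 π electrons → 4(1)+2, aromatic.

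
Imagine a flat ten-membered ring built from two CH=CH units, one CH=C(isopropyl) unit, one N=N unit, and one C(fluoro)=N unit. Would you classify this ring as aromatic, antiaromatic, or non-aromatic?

Every ring atom contributes a p orbital perpendicular to the ring (each doubly-bonded ring atom is sp² with one p-orbital electron; the doubly-bonded nitrogens are pyridine-type — their lone pairs lie in the ring plane, leaving one electron in the p orbital), so the π system is cyclic and fully conjugated.
Counting π electrons: 5 × 2 = 10 from the 5 double-bond units.
That gives a 4n+2 count (10, n = 2).

Aromatic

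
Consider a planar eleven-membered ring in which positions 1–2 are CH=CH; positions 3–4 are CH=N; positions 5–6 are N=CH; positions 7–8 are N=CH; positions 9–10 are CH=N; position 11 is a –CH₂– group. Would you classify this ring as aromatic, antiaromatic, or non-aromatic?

Because the tetrahedral CH₂ carbon is sp³ and has no p orbital in the ring π system at the CH2 position, the π system cannot extend all the way around the ring.
A ring that is not fully conjugated cannot be aromatic or antiaromatic regardless of its π-electron count.

Non-aromatic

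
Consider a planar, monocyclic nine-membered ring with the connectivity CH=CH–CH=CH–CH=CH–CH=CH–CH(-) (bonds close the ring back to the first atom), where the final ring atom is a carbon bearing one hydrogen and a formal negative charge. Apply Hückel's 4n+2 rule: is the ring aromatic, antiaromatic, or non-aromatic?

Aromatic

All ring atoms are sp² and supply a p orbital to the ring (the double-bond atoms are sp², each contributing one p electron; the carbanion's lone pair occupies the p orbital); the conjugation is uninterrupted.
Adding the contributions, 4 × 2 = 8 from the double-bond units + 2 from the CH(-) atom = 10.
10 = 4(2) + 2, which satisfies Hückel's 4n+2 rule.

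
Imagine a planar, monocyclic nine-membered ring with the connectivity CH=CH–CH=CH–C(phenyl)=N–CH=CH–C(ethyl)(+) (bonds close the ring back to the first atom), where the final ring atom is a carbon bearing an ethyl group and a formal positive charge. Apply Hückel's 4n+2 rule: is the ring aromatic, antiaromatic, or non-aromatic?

The p orbitals form a continuous loop: the double-bond atoms are sp², each contributing one p electron; the doubly-bonded nitrogens are pyridine-type — their lone pairs lie in the ring plane, leaving one electron in the p orbital; the carbocation has an empty p orbital. The ring is fully conjugated.
π-electron count: 4 × 2 = 8 from the double-bond units + 0 from the C(ethyl)(+) atom = 8.
8 is a 4n count (n = 2), so the planar conjugated ring is antiaromatic.

Antiaromatic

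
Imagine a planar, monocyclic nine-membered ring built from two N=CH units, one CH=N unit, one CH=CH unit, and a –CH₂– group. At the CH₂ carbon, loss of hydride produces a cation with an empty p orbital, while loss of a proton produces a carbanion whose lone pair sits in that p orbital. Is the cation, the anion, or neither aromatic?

In both ions every ring atom is sp² and contributes a p orbital, so both rings are fully conjugated.
Cation: 4 × 2 + 0 = 8 π electrons → 4(2), antiaromatic.
Anion: 4 × 2 + 2 = 10 π electrons → 4(2)+2, aromatic.

The anion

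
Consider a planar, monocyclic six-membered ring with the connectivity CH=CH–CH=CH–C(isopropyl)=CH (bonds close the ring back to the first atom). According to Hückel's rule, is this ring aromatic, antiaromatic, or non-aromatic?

Aromatic

Every ring atom contributes a p orbital perpendicular to the ring (every atom in a ring double bond is sp² and brings one electron to the p orbital), so the π system is cyclic and fully conjugated.
Counting π electrons: 3 × 2 = 6 from the 3 double-bond units.
6 = 4(1) + 2, which satisfies Hückel's 4n+2 rule.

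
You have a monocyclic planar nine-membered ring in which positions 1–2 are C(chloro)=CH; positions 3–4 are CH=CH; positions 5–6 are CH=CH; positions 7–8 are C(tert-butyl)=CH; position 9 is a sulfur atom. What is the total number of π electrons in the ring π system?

10

Every ring atom contributes a p orbital perpendicular to the ring (every atom in a ring double bond is sp² and brings one electron to the p orbital; the sulfur donates one lone pair from its p orbital), so the π system is cyclic and fully conjugated.
Counting π electrons: 4 × 2 = 8 from the double-bond units + 2 from the S atom = 10.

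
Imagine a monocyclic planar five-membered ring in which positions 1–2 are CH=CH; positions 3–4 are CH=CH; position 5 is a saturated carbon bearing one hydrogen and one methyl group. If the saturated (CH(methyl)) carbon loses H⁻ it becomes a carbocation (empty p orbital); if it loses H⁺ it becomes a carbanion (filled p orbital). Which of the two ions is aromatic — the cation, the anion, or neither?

In either ion the ring is fully conjugated: every atom, including the new sp² carbon, supplies a p orbital.
Cation: 2 × 2 + 0 = 4 π electrons → 4(1), antiaromatic.
Anion: 2 × 2 + 2 = 6 π electrons → 4(1)+2, aromatic.

The anion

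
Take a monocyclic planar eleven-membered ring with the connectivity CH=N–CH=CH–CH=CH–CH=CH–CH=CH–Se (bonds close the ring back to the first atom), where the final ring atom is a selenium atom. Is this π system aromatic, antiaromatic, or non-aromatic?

All ring atoms are sp² and supply a p orbital to the ring (each doubly-bonded ring atom is sp² with one p-orbital electron; the doubly-bonded nitrogens are pyridine-type — their lone pairs lie in the ring plane, leaving one electron in the p orbital; the selenium donates one lone pair from its p orbital); the conjugation is uninterrupted.
Counting π electrons: 5 × 2 = 10 from the double-bond units + 2 from the Se atom = 12.
A 4n π count (12, n = 3) in a planar conjugated ring means antiaromatic.

Antiaromatic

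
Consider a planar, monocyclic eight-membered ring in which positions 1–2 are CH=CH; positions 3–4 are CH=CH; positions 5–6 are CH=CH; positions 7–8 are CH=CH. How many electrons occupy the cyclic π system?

8

Check conjugation: each doubly-bonded ring atom is sp² with one p-orbital electron — every position has a p orbital, so the cyclic π system is continuous.
π-electron count: 4 × 2 = 8 from the 4 double-bond units.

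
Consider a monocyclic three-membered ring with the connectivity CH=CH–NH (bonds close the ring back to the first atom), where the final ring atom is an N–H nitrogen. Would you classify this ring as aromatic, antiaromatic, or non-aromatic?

Antiaromatic

Every ring atom contributes a p orbital perpendicular to the ring (every atom in a ring double bond is sp² and brings one electron to the p orbital; the pyrrole-type nitrogen donates its lone pair from the p orbital), so the π system is cyclic and fully conjugated.
Tallying contributions gives 1 × 2 = 2 from the double-bond unit + 2 from the NH atom = 4.
4 is a 4n count (n = 1), so the planar conjugated ring is antiaromatic.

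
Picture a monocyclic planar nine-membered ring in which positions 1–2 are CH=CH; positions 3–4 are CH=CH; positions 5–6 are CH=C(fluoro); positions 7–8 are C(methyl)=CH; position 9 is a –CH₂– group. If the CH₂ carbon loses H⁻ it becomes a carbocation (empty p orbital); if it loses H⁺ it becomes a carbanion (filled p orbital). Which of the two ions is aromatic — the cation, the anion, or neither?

In both ions every ring atom is sp² and contributes a p orbital, so both rings are fully conjugated.
Cation: 4 × 2 + 0 = 8 π electrons → 4(2), antiaromatic.
Anion: 4 × 2 + 2 = 10 π electrons → 4(2)+2, aromatic.

The anion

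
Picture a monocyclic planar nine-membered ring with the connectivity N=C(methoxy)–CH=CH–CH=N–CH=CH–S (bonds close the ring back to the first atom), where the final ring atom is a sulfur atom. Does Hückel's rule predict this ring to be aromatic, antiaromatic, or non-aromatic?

Aromatic

Check conjugation: the double-bond atoms are sp², each contributing one p electron; the doubly-bonded nitrogens are pyridine-type — their lone pairs lie in the ring plane, leaving one electron in the p orbital; the sulfur donates one lone pair from its p orbital — every position has a p orbital, so the cyclic π system is continuous.
Tallying contributions gives 4 × 2 = 8 from the double-bond units + 2 from the S atom = 10.
10 = 4(2) + 2, which satisfies Hückel's 4n+2 rule.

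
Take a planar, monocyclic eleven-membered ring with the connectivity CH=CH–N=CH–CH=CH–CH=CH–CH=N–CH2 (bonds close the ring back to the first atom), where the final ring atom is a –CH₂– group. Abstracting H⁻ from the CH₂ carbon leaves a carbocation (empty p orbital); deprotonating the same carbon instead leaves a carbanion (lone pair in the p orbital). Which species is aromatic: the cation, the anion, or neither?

The cation

In both ions every ring atom is sp² and contributes a p orbital, so both rings are fully conjugated.
Cation: 5 × 2 + 0 = 10 π electrons → 4(2)+2, aromatic.
Anion: 5 × 2 + 2 = 12 π electrons → 4(3), antiaromatic.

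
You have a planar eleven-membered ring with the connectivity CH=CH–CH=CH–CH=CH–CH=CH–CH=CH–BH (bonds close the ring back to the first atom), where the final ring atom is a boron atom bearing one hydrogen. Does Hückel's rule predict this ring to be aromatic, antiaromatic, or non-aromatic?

Aromatic

The p orbitals form a continuous loop: the double-bond atoms are sp², each contributing one p electron; the boron has an empty p orbital. The ring is fully conjugated.
π-electron count: 5 × 2 = 10 from the double-bond units + 0 from the BH atom = 10.
Since 10 = 4·2 + 2, the ring meets the 4n+2 criterion.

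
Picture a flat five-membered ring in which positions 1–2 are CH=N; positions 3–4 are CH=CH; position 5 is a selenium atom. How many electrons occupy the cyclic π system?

The p orbitals form a continuous loop: each doubly-bonded ring atom is sp² with one p-orbital electron; the doubly-bonded nitrogens are pyridine-type — their lone pairs lie in the ring plane, leaving one electron in the p orbital; the selenium donates one lone pair from its p orbital. The ring is fully conjugated.
Adding the contributions, 2 × 2 = 4 from the double-bond units + 2 from the Se atom = 6.

6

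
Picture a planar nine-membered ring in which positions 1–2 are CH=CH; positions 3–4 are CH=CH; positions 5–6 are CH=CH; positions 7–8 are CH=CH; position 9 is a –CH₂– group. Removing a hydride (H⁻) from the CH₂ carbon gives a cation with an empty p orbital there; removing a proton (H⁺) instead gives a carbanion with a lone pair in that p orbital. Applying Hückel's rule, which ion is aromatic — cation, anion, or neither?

The anion

In either ion the ring is fully conjugated: every atom, including the new sp² carbon, supplies a p orbital.
Cation: 4 × 2 + 0 = 8 π electrons → 4(2), antiaromatic.
Anion: 4 × 2 + 2 = 10 π electrons → 4(2)+2, aromatic.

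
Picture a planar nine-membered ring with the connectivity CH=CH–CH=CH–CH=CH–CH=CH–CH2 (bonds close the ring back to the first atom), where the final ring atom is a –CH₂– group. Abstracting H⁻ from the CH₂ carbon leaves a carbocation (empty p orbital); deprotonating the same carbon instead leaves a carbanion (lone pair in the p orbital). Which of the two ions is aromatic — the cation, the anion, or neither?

Once that carbon is sp², every ring atom has a p orbital and both ions are fully conjugated.
Cation: 4 × 2 + 0 = 8 π electrons → 4(2), antiaromatic.
Anion: 4 × 2 + 2 = 10 π electrons → 4(2)+2, aromatic.

The anion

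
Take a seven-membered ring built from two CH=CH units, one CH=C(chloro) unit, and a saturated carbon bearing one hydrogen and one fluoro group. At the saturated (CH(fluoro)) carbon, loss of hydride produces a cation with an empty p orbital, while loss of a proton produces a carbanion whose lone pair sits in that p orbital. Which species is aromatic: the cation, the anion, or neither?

The cation

Both ions have a continuous loop of p orbitals — each ring atom is sp².
Cation: 3 × 2 + 0 = 6 π electrons → 4(1)+2, aromatic.
Anion: 3 × 2 + 2 = 8 π electrons → 4(2), antiaromatic.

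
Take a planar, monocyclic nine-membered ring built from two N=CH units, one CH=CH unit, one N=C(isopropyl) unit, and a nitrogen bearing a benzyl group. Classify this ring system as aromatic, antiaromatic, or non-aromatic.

All ring atoms are sp² and supply a p orbital to the ring (every atom in a ring double bond is sp² and brings one electron to the p orbital; each sp² =N– keeps its lone pair in-plane and puts one electron into the π system; the pyrrole-type nitrogen donates its lone pair from the p orbital); the conjugation is uninterrupted.
Tallying contributions gives 4 × 2 = 8 from the double-bond units + 2 from the N(benzyl) atom = 10.
With 10 π electrons (n = 2), the Hückel 4n+2 condition holds.

Aromatic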